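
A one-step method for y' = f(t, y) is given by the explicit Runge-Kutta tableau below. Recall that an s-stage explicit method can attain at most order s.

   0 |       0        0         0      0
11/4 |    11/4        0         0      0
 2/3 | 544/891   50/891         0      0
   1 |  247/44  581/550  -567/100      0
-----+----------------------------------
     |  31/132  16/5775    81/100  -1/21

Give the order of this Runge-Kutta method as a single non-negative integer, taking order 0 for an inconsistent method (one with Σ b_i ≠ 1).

4

b = (31/132, 16/5775, 81/100, -1/21)
c = (0, 11/4, 2/3, 1)
Ac = (0, 0, 25/162, -7/8)
Σ b_i: 31/132·1 + 16/5775·1 + 81/100·1 + (-1/21)·1 = 1 ✓
b·c: 16/5775·11/4 + 81/100·2/3 + (-1/21)·1 = 1/2 ✓
b·c²: 16/5775·121/16 + 81/100·4/9 + (-1/21)·1 = 1/3 ✓
b·Ac: 81/100·25/162 + (-1/21)·(-7/8) = 1/6 ✓
b·c³: 16/5775·1331/64 + 81/100·8/27 + (-1/21)·1 = 1/4 ✓
b·(c∘Ac): 81/100·25/243 + (-1/21)·(-7/8) = 1/8 ✓
b·Ac²: 81/100·275/648 + (-1/21)·175/32 = 1/12 ✓
b·A²c: (-1/21)·(-7/8) = 1/24 ✓; 4 stages ⇒ order 4.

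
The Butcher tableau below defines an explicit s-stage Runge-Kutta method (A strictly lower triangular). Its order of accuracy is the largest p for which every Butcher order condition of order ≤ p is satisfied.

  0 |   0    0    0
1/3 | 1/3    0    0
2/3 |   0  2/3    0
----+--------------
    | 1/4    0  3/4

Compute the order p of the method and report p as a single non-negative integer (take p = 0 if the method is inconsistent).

b = (1/4, 0, 3/4)
c = (0, 1/3, 2/3)
Ac = (0, 0, 2/9)
Σ b_i: 1/4·1 + 3/4·1 = 1 ✓
b·c: 3/4·2/3 = 1/2 ✓
b·c²: 3/4·4/9 = 1/3 ✓
b·Ac: 3/4·2/9 = 1/6 ✓; 3 stages ⇒ order 3.

3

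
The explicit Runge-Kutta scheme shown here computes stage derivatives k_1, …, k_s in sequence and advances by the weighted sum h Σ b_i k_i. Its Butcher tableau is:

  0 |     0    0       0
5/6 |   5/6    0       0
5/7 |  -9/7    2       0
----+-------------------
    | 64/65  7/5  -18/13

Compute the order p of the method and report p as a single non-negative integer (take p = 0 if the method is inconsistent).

b = (64/65, 7/5, -18/13)
c = (0, 5/6, 5/7)
Ac = (0, 0, 5/3)
Σ b_i: 64/65·1 + 7/5·1 + (-18/13)·1 = 1 ✓
b·c: 7/5·5/6 + (-18/13)·5/7 = 97/546 ≠ 1/2 ⇒ order 1.

1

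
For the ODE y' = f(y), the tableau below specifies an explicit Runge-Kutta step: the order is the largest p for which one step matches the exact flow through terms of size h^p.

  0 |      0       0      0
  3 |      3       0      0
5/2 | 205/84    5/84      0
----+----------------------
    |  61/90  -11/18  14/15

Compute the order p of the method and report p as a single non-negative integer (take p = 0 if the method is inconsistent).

b = (61/90, -11/18, 14/15)
c = (0, 3, 5/2)
Ac = (0, 0, 5/28)
Σ b_i: 61/90·1 + (-11/18)·1 + 14/15·1 = 1 ✓
b·c: (-11/18)·3 + 14/15·5/2 = 1/2 ✓
b·c²: (-11/18)·9 + 14/15·25/4 = 1/3 ✓
b·Ac: 14/15·5/28 = 1/6 ✓; 3 stages ⇒ order 3.

3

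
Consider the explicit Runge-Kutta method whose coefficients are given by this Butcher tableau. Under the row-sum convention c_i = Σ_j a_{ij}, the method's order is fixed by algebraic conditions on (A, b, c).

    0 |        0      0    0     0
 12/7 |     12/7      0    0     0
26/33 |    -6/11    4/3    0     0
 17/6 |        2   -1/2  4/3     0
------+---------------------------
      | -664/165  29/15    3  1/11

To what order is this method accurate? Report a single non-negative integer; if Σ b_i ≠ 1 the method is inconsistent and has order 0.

b = (-664/165, 29/15, 3, 1/11)
c = (0, 12/7, 26/33, 17/6)
Ac = (0, 0, 16/7, 134/693)
Σ b_i: (-664/165)·1 + 29/15·1 + 3·1 + 1/11·1 = 1 ✓
b·c: 29/15·12/7 + 3·26/33 + 1/11·17/6 = 13711/2310 ≠ 1/2 ⇒ order 1.

1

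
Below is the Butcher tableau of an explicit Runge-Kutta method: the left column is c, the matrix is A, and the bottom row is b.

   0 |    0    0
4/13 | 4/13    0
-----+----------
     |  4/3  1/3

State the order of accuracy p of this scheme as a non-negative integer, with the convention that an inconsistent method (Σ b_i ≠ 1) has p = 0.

b = (4/3, 1/3)
c = (0, 4/13)
Σ b_i: 4/3·1 + 1/3·1 = 5/3 ≠ 1 ⇒ order 0.

0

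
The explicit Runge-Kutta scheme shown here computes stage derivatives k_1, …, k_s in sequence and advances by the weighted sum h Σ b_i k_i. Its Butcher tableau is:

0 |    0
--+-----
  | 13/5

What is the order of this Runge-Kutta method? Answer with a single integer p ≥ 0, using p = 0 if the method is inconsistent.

0

b = (13/5)
c = (0)
Σ b_i: 13/5·1 = 13/5 ≠ 1 ⇒ order 0.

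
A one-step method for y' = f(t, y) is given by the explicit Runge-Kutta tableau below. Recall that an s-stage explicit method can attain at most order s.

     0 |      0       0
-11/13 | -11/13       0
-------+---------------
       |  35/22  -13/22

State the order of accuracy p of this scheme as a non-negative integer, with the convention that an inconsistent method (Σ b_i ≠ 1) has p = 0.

2

b = (35/22, -13/22)
c = (0, -11/13)
Σ b_i: 35/22·1 + (-13/22)·1 = 1 ✓
b·c: (-13/22)·(-11/13) = 1/2 ✓; 2 stages ⇒ order 2.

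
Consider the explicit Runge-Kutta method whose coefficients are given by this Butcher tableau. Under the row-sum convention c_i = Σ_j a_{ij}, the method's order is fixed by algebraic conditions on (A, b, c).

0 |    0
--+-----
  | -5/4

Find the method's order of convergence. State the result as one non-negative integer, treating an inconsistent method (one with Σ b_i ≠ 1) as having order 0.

0

b = (-5/4)
c = (0)
Σ b_i: (-5/4)·1 = -5/4 ≠ 1 ⇒ order 0.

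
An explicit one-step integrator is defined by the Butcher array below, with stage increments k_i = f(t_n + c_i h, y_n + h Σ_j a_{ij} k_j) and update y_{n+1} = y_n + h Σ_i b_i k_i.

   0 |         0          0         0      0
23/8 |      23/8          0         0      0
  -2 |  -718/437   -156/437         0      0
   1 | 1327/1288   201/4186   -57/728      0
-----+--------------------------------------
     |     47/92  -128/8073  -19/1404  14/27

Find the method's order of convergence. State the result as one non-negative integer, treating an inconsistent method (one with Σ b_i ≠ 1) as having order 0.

b = (47/92, -128/8073, -19/1404, 14/27)
c = (0, 23/8, -2, 1)
Ac = (0, 0, -39/38, 33/112)
Σ b_i: 47/92·1 + (-128/8073)·1 + (-19/1404)·1 + 14/27·1 = 1 ✓
b·c: (-128/8073)·23/8 + (-19/1404)·(-2) + 14/27·1 = 1/2 ✓
b·c²: (-128/8073)·529/64 + (-19/1404)·4 + 14/27·1 = 1/3 ✓
b·Ac: (-19/1404)·(-39/38) + 14/27·33/112 = 1/6 ✓
b·c³: (-128/8073)·12167/512 + (-19/1404)·(-8) + 14/27·1 = 1/4 ✓
b·(c∘Ac): (-19/1404)·39/19 + 14/27·33/112 = 1/8 ✓
b·Ac²: (-19/1404)·(-897/304) + 14/27·75/896 = 1/12 ✓
b·A²c: 14/27·9/112 = 1/24 ✓; 4 stages ⇒ order 4.

4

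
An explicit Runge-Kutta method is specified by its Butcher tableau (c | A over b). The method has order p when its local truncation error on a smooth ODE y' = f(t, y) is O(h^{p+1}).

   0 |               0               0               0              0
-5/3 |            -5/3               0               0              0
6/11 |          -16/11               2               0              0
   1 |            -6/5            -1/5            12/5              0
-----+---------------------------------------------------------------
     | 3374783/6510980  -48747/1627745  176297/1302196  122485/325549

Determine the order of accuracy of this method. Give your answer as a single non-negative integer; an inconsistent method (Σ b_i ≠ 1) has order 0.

b = (3374783/6510980, -48747/1627745, 176297/1302196, 122485/325549)
c = (0, -5/3, 6/11, 1)
Ac = (0, 0, -10/3, 271/165)
Σ b_i: 3374783/6510980·1 + (-48747/1627745)·1 + 176297/1302196·1 + 122485/325549·1 = 1 ✓
b·c: (-48747/1627745)·(-5/3) + 176297/1302196·6/11 + 122485/325549·1 = 1/2 ✓
b·c²: (-48747/1627745)·25/9 + 176297/1302196·36/121 + 122485/325549·1 = 1/3 ✓
b·Ac: 176297/1302196·(-10/3) + 122485/325549·271/165 = 1/6 ✓
b·c³: (-48747/1627745)·(-125/27) + 176297/1302196·216/1331 + 122485/325549·1 = 17302592/32229351 ≠ 1/4 ⇒ order 3.
b·(c∘Ac): 176297/1302196·(-20/11) + 122485/325549·271/165 = 363112/976647 ≠ 1/8
b·Ac²: 176297/1302196·50/9 + 122485/325549·863/5445 = 52325477/64458702 ≠ 1/12
b·A²c: 122485/325549·(-8) = -979880/325549 ≠ 1/24

3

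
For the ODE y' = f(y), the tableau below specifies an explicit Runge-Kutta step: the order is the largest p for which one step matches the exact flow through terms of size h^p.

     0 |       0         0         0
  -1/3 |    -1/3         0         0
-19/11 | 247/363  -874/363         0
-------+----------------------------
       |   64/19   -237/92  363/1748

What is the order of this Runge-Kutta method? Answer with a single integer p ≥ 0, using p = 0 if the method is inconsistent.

3

b = (64/19, -237/92, 363/1748)
c = (0, -1/3, -19/11)
Ac = (0, 0, 874/1089)
Σ b_i: 64/19·1 + (-237/92)·1 + 363/1748·1 = 1 ✓
b·c: (-237/92)·(-1/3) + 363/1748·(-19/11) = 1/2 ✓
b·c²: (-237/92)·1/9 + 363/1748·361/121 = 1/3 ✓
b·Ac: 363/1748·874/1089 = 1/6 ✓; 3 stages ⇒ order 3.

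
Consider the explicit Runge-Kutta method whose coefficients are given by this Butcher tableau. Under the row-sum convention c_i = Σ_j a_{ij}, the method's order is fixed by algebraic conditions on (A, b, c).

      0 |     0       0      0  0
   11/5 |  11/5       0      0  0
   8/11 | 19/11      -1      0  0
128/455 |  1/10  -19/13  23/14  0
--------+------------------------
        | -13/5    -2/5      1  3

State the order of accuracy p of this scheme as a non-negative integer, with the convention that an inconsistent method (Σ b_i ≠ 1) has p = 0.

1

b = (-13/5, -2/5, 1, 3)
c = (0, 11/5, 8/11, 128/455)
Ac = (0, 0, -11/5, -10113/5005)
Σ b_i: (-13/5)·1 + (-2/5)·1 + 1·1 + 3·1 = 1 ✓
b·c: (-2/5)·11/5 + 1·8/11 + 3·128/455 = 17298/25025 ≠ 1/2 ⇒ order 1.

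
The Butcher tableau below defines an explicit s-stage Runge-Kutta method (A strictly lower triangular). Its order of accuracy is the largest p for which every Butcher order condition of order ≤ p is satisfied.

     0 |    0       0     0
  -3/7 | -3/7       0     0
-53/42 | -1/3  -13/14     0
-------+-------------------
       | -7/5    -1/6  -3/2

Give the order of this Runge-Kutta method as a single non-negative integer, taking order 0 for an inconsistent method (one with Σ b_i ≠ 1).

0

b = (-7/5, -1/6, -3/2)
c = (0, -3/7, -53/42)
Ac = (0, 0, 39/98)
Σ b_i: (-7/5)·1 + (-1/6)·1 + (-3/2)·1 = -46/15 ≠ 1 ⇒ order 0.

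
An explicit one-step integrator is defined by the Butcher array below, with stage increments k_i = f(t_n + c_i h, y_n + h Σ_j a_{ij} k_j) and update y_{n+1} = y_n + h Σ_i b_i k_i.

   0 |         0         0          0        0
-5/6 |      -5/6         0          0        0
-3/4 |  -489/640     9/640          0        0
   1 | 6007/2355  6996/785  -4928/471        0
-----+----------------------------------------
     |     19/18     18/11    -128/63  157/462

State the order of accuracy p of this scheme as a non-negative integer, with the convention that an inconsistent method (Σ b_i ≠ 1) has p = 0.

4

b = (19/18, 18/11, -128/63, 157/462)
c = (0, -5/6, -3/4, 1)
Ac = (0, 0, -3/256, 66/157)
Σ b_i: 19/18·1 + 18/11·1 + (-128/63)·1 + 157/462·1 = 1 ✓
b·c: 18/11·(-5/6) + (-128/63)·(-3/4) + 157/462·1 = 1/2 ✓
b·c²: 18/11·25/36 + (-128/63)·9/16 + 157/462·1 = 1/3 ✓
b·Ac: (-128/63)·(-3/256) + 157/462·66/157 = 1/6 ✓
b·c³: 18/11·(-125/216) + (-128/63)·(-27/64) + 157/462·1 = 1/4 ✓
b·(c∘Ac): (-128/63)·9/1024 + 157/462·66/157 = 1/8 ✓
b·Ac²: (-128/63)·5/512 + 157/462·143/471 = 1/12 ✓
b·A²c: 157/462·77/628 = 1/24 ✓; 4 stages ⇒ order 4.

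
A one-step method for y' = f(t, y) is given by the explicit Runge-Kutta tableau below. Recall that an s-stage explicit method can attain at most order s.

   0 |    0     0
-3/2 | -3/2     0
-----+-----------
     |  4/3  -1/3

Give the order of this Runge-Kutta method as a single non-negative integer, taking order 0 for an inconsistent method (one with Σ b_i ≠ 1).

2

b = (4/3, -1/3)
c = (0, -3/2)
Σ b_i: 4/3·1 + (-1/3)·1 = 1 ✓
b·c: (-1/3)·(-3/2) = 1/2 ✓; 2 stages ⇒ order 2.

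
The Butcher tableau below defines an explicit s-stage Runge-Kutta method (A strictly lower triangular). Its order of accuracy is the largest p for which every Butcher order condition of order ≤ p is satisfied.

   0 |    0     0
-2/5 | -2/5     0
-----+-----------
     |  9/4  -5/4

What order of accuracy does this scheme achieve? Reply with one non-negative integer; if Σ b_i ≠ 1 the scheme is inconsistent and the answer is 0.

2

b = (9/4, -5/4)
c = (0, -2/5)
Σ b_i: 9/4·1 + (-5/4)·1 = 1 ✓
b·c: (-5/4)·(-2/5) = 1/2 ✓; 2 stages ⇒ order 2.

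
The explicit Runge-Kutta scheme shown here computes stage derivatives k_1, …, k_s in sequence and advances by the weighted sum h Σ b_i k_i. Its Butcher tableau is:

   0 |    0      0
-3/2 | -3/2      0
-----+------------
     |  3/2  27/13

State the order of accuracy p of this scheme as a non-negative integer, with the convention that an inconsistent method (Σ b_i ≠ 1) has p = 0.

b = (3/2, 27/13)
c = (0, -3/2)
Σ b_i: 3/2·1 + 27/13·1 = 93/26 ≠ 1 ⇒ order 0.

0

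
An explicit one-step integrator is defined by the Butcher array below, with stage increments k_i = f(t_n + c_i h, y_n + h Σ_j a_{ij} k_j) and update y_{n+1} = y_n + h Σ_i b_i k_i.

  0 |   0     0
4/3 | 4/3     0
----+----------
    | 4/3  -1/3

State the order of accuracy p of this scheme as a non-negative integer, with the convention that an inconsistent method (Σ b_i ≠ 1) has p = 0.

b = (4/3, -1/3)
c = (0, 4/3)
Σ b_i: 4/3·1 + (-1/3)·1 = 1 ✓
b·c: (-1/3)·4/3 = -4/9 ≠ 1/2 ⇒ order 1.

1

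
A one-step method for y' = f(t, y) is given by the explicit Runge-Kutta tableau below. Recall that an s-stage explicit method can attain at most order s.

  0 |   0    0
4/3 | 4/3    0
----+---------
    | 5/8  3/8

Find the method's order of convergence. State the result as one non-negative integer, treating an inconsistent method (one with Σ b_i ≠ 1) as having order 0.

b = (5/8, 3/8)
c = (0, 4/3)
Σ b_i: 5/8·1 + 3/8·1 = 1 ✓
b·c: 3/8·4/3 = 1/2 ✓; 2 stages ⇒ order 2.

2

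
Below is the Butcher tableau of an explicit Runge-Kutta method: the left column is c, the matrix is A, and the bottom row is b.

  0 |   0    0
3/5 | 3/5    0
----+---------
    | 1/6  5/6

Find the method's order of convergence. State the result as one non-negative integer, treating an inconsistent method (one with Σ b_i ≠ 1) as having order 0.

b = (1/6, 5/6)
c = (0, 3/5)
Σ b_i: 1/6·1 + 5/6·1 = 1 ✓
b·c: 5/6·3/5 = 1/2 ✓; 2 stages ⇒ order 2.

2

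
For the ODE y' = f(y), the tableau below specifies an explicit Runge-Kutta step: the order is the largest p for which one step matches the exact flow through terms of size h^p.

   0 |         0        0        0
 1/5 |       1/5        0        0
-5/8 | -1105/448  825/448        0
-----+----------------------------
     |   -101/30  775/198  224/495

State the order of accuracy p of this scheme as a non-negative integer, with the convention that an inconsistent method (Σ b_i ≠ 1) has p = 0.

b = (-101/30, 775/198, 224/495)
c = (0, 1/5, -5/8)
Ac = (0, 0, 165/448)
Σ b_i: (-101/30)·1 + 775/198·1 + 224/495·1 = 1 ✓
b·c: 775/198·1/5 + 224/495·(-5/8) = 1/2 ✓
b·c²: 775/198·1/25 + 224/495·25/64 = 1/3 ✓
b·Ac: 224/495·165/448 = 1/6 ✓; 3 stages ⇒ order 3.

3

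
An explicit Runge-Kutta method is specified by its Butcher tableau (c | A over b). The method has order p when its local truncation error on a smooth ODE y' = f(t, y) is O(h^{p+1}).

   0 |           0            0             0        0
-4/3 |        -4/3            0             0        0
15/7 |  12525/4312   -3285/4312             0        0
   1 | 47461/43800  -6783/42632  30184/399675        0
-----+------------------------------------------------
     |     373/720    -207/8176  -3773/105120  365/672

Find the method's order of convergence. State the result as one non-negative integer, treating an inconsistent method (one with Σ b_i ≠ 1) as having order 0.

4

b = (373/720, -207/8176, -3773/105120, 365/672)
c = (0, -4/3, 15/7, 1)
Ac = (0, 0, 1095/1078, 273/730)
Σ b_i: 373/720·1 + (-207/8176)·1 + (-3773/105120)·1 + 365/672·1 = 1 ✓
b·c: (-207/8176)·(-4/3) + (-3773/105120)·15/7 + 365/672·1 = 1/2 ✓
b·c²: (-207/8176)·16/9 + (-3773/105120)·225/49 + 365/672·1 = 1/3 ✓
b·Ac: (-3773/105120)·1095/1078 + 365/672·273/730 = 1/6 ✓
b·c³: (-207/8176)·(-64/27) + (-3773/105120)·3375/343 + 365/672·1 = 1/4 ✓
b·(c∘Ac): (-3773/105120)·16425/7546 + 365/672·273/730 = 1/8 ✓
b·Ac²: (-3773/105120)·(-730/539) + 365/672·14/219 = 1/12 ✓
b·A²c: 365/672·28/365 = 1/24 ✓; 4 stages ⇒ order 4.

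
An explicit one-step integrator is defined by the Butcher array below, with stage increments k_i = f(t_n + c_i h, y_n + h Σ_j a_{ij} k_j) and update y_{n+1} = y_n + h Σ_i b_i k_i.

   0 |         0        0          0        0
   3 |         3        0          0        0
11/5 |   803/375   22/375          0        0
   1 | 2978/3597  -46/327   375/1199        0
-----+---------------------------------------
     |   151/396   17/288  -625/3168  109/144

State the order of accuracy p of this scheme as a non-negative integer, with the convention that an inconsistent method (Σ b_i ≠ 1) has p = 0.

4

b = (151/396, 17/288, -625/3168, 109/144)
c = (0, 3, 11/5, 1)
Ac = (0, 0, 22/125, 29/109)
Σ b_i: 151/396·1 + 17/288·1 + (-625/3168)·1 + 109/144·1 = 1 ✓
b·c: 17/288·3 + (-625/3168)·11/5 + 109/144·1 = 1/2 ✓
b·c²: 17/288·9 + (-625/3168)·121/25 + 109/144·1 = 1/3 ✓
b·Ac: (-625/3168)·22/125 + 109/144·29/109 = 1/6 ✓
b·c³: 17/288·27 + (-625/3168)·1331/125 + 109/144·1 = 1/4 ✓
b·(c∘Ac): (-625/3168)·242/625 + 109/144·29/109 = 1/8 ✓
b·Ac²: (-625/3168)·66/125 + 109/144·27/109 = 1/12 ✓
b·A²c: 109/144·6/109 = 1/24 ✓; 4 stages ⇒ order 4.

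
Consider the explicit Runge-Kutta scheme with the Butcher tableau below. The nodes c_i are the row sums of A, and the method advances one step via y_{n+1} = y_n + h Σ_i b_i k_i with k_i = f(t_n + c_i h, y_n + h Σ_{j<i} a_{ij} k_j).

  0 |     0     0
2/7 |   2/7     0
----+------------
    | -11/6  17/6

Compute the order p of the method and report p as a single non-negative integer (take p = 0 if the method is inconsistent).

b = (-11/6, 17/6)
c = (0, 2/7)
Σ b_i: (-11/6)·1 + 17/6·1 = 1 ✓
b·c: 17/6·2/7 = 17/21 ≠ 1/2 ⇒ order 1.

1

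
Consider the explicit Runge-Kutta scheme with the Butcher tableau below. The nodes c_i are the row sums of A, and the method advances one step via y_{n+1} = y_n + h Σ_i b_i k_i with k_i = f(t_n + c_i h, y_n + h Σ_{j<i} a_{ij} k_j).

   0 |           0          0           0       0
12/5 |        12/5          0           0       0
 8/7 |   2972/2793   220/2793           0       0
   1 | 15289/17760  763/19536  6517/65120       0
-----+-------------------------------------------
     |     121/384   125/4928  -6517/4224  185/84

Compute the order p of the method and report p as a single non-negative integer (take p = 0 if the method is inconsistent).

4

b = (121/384, 125/4928, -6517/4224, 185/84)
c = (0, 12/5, 8/7, 1)
Ac = (0, 0, 176/931, 77/370)
Σ b_i: 121/384·1 + 125/4928·1 + (-6517/4224)·1 + 185/84·1 = 1 ✓
b·c: 125/4928·12/5 + (-6517/4224)·8/7 + 185/84·1 = 1/2 ✓
b·c²: 125/4928·144/25 + (-6517/4224)·64/49 + 185/84·1 = 1/3 ✓
b·Ac: (-6517/4224)·176/931 + 185/84·77/370 = 1/6 ✓
b·c³: 125/4928·1728/125 + (-6517/4224)·512/343 + 185/84·1 = 1/4 ✓
b·(c∘Ac): (-6517/4224)·1408/6517 + 185/84·77/370 = 1/8 ✓
b·Ac²: (-6517/4224)·2112/4655 + 185/84·329/925 = 1/12 ✓
b·A²c: 185/84·7/370 = 1/24 ✓; 4 stages ⇒ order 4.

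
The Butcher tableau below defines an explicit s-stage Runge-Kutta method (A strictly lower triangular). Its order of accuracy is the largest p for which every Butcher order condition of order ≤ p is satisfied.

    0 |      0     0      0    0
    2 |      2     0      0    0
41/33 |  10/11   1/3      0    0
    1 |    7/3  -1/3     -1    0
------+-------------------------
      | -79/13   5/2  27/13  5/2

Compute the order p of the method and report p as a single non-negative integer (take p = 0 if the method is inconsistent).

b = (-79/13, 5/2, 27/13, 5/2)
c = (0, 2, 41/33, 1)
Ac = (0, 0, 2/3, -21/11)
Σ b_i: (-79/13)·1 + 5/2·1 + 27/13·1 + 5/2·1 = 1 ✓
b·c: 5/2·2 + 27/13·41/33 + 5/2·1 = 2883/286 ≠ 1/2 ⇒ order 1.

1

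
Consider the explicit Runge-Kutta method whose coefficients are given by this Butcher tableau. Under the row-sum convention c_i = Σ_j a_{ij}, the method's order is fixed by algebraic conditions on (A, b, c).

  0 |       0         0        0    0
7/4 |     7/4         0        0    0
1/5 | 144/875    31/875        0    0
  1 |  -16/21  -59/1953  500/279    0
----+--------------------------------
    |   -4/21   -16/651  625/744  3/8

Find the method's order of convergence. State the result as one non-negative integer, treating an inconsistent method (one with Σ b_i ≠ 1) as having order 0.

b = (-4/21, -16/651, 625/744, 3/8)
c = (0, 7/4, 1/5, 1)
Ac = (0, 0, 31/500, 11/36)
Σ b_i: (-4/21)·1 + (-16/651)·1 + 625/744·1 + 3/8·1 = 1 ✓
b·c: (-16/651)·7/4 + 625/744·1/5 + 3/8·1 = 1/2 ✓
b·c²: (-16/651)·49/16 + 625/744·1/25 + 3/8·1 = 1/3 ✓
b·Ac: 625/744·31/500 + 3/8·11/36 = 1/6 ✓
b·c³: (-16/651)·343/64 + 625/744·1/125 + 3/8·1 = 1/4 ✓
b·(c∘Ac): 625/744·31/2500 + 3/8·11/36 = 1/8 ✓
b·Ac²: 625/744·217/2000 + 3/8·(-1/48) = 1/12 ✓
b·A²c: 3/8·1/9 = 1/24 ✓; 4 stages ⇒ order 4.

4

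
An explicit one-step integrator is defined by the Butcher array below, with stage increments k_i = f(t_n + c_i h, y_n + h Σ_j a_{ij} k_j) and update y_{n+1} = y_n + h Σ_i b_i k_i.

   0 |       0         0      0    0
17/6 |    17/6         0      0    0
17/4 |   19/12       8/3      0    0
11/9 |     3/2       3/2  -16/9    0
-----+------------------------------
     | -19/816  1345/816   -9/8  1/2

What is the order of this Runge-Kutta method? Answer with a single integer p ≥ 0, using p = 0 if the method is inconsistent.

b = (-19/816, 1345/816, -9/8, 1/2)
c = (0, 17/6, 17/4, 11/9)
Ac = (0, 0, 68/9, -119/36)
Σ b_i: (-19/816)·1 + 1345/816·1 + (-9/8)·1 + 1/2·1 = 1 ✓
b·c: 1345/816·17/6 + (-9/8)·17/4 + 1/2·11/9 = 1/2 ✓
b·c²: 1345/816·289/36 + (-9/8)·289/16 + 1/2·121/81 = -65747/10368 ≠ 1/3 ⇒ order 2.
b·Ac: (-9/8)·68/9 + 1/2·(-119/36) = -731/72 ≠ 1/6

2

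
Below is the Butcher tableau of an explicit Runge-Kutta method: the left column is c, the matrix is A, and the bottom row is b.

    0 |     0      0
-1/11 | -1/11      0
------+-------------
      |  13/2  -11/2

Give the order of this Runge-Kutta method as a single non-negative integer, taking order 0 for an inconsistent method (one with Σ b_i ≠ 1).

b = (13/2, -11/2)
c = (0, -1/11)
Σ b_i: 13/2·1 + (-11/2)·1 = 1 ✓
b·c: (-11/2)·(-1/11) = 1/2 ✓; 2 stages ⇒ order 2.

2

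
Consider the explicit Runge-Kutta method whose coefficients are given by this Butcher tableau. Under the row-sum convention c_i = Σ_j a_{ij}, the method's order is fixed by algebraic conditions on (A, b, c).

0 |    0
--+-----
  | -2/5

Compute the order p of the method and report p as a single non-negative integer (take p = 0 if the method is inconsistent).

b = (-2/5)
c = (0)
Σ b_i: (-2/5)·1 = -2/5 ≠ 1 ⇒ order 0.

0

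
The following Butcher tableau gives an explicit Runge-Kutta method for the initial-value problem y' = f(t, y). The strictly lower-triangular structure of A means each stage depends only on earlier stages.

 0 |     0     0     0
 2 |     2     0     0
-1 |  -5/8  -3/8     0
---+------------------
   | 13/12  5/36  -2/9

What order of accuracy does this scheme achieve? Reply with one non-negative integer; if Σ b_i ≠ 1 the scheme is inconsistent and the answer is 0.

b = (13/12, 5/36, -2/9)
c = (0, 2, -1)
Ac = (0, 0, -3/4)
Σ b_i: 13/12·1 + 5/36·1 + (-2/9)·1 = 1 ✓
b·c: 5/36·2 + (-2/9)·(-1) = 1/2 ✓
b·c²: 5/36·4 + (-2/9)·1 = 1/3 ✓
b·Ac: (-2/9)·(-3/4) = 1/6 ✓; 3 stages ⇒ order 3.

3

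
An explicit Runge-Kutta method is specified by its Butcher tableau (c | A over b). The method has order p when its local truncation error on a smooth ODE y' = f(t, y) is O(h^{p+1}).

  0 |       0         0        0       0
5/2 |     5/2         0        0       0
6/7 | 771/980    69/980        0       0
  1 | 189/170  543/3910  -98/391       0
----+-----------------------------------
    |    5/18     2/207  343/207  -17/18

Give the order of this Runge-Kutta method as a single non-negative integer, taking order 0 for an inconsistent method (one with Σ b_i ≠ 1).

b = (5/18, 2/207, 343/207, -17/18)
c = (0, 5/2, 6/7, 1)
Ac = (0, 0, 69/392, 9/68)
Σ b_i: 5/18·1 + 2/207·1 + 343/207·1 + (-17/18)·1 = 1 ✓
b·c: 2/207·5/2 + 343/207·6/7 + (-17/18)·1 = 1/2 ✓
b·c²: 2/207·25/4 + 343/207·36/49 + (-17/18)·1 = 1/3 ✓
b·Ac: 343/207·69/392 + (-17/18)·9/68 = 1/6 ✓
b·c³: 2/207·125/8 + 343/207·216/343 + (-17/18)·1 = 1/4 ✓
b·(c∘Ac): 343/207·207/1372 + (-17/18)·9/68 = 1/8 ✓
b·Ac²: 343/207·345/784 + (-17/18)·93/136 = 1/12 ✓
b·A²c: (-17/18)·(-3/68) = 1/24 ✓; 4 stages ⇒ order 4.

4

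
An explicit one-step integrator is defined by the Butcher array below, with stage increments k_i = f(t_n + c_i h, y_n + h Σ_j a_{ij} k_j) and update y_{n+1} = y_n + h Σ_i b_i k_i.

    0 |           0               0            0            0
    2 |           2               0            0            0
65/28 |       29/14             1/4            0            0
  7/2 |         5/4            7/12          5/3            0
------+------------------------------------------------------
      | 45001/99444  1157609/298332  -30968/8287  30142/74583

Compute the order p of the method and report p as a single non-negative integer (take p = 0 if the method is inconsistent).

b = (45001/99444, 1157609/298332, -30968/8287, 30142/74583)
c = (0, 2, 65/28, 7/2)
Ac = (0, 0, 1/2, 141/28)
Σ b_i: 45001/99444·1 + 1157609/298332·1 + (-30968/8287)·1 + 30142/74583·1 = 1 ✓
b·c: 1157609/298332·2 + (-30968/8287)·65/28 + 30142/74583·7/2 = 1/2 ✓
b·c²: 1157609/298332·4 + (-30968/8287)·4225/784 + 30142/74583·49/4 = 1/3 ✓
b·Ac: (-30968/8287)·1/2 + 30142/74583·141/28 = 1/6 ✓
b·c³: 1157609/298332·8 + (-30968/8287)·274625/21952 + 30142/74583·343/8 = 2254925/1392216 ≠ 1/4 ⇒ order 3.
b·(c∘Ac): (-30968/8287)·65/56 + 30142/74583·141/8 = 276997/99444 ≠ 1/8
b·Ac²: (-30968/8287)·1 + 30142/74583·8871/784 = 1163797/1392216 ≠ 1/12
b·A²c: 30142/74583·5/6 = 75355/223749 ≠ 1/24

3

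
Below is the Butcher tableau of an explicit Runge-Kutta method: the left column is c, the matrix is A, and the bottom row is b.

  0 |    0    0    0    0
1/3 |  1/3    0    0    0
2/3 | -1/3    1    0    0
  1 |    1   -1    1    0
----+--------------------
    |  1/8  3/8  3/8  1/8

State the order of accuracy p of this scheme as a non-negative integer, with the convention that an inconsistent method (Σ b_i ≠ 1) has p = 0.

b = (1/8, 3/8, 3/8, 1/8)
c = (0, 1/3, 2/3, 1)
Ac = (0, 0, 1/3, 1/3)
Σ b_i: 1/8·1 + 3/8·1 + 3/8·1 + 1/8·1 = 1 ✓
b·c: 3/8·1/3 + 3/8·2/3 + 1/8·1 = 1/2 ✓
b·c²: 3/8·1/9 + 3/8·4/9 + 1/8·1 = 1/3 ✓
b·Ac: 3/8·1/3 + 1/8·1/3 = 1/6 ✓
b·c³: 3/8·1/27 + 3/8·8/27 + 1/8·1 = 1/4 ✓
b·(c∘Ac): 3/8·2/9 + 1/8·1/3 = 1/8 ✓
b·Ac²: 3/8·1/9 + 1/8·1/3 = 1/12 ✓
b·A²c: 1/8·1/3 = 1/24 ✓; 4 stages ⇒ order 4.

4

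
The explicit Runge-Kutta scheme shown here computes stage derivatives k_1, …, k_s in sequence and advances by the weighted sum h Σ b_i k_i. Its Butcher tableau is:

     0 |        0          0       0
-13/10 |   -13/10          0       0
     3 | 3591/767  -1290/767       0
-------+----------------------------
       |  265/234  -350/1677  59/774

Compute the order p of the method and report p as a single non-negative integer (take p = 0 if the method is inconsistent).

3

b = (265/234, -350/1677, 59/774)
c = (0, -13/10, 3)
Ac = (0, 0, 129/59)
Σ b_i: 265/234·1 + (-350/1677)·1 + 59/774·1 = 1 ✓
b·c: (-350/1677)·(-13/10) + 59/774·3 = 1/2 ✓
b·c²: (-350/1677)·169/100 + 59/774·9 = 1/3 ✓
b·Ac: 59/774·129/59 = 1/6 ✓; 3 stages ⇒ order 3.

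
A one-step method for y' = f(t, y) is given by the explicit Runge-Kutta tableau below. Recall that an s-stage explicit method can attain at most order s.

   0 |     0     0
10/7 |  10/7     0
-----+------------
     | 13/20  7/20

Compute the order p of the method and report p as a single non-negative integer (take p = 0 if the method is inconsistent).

2

b = (13/20, 7/20)
c = (0, 10/7)
Σ b_i: 13/20·1 + 7/20·1 = 1 ✓
b·c: 7/20·10/7 = 1/2 ✓; 2 stages ⇒ order 2.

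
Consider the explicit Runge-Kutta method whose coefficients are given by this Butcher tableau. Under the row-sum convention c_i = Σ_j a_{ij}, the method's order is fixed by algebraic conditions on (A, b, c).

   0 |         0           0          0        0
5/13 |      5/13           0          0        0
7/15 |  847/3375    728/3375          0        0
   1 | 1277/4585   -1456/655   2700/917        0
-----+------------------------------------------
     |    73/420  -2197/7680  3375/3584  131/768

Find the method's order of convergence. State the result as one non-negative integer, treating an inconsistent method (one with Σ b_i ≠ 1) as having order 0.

4

b = (73/420, -2197/7680, 3375/3584, 131/768)
c = (0, 5/13, 7/15, 1)
Ac = (0, 0, 56/675, 68/131)
Σ b_i: 73/420·1 + (-2197/7680)·1 + 3375/3584·1 + 131/768·1 = 1 ✓
b·c: (-2197/7680)·5/13 + 3375/3584·7/15 + 131/768·1 = 1/2 ✓
b·c²: (-2197/7680)·25/169 + 3375/3584·49/225 + 131/768·1 = 1/3 ✓
b·Ac: 3375/3584·56/675 + 131/768·68/131 = 1/6 ✓
b·c³: (-2197/7680)·125/2197 + 3375/3584·343/3375 + 131/768·1 = 1/4 ✓
b·(c∘Ac): 3375/3584·392/10125 + 131/768·68/131 = 1/8 ✓
b·Ac²: 3375/3584·56/1755 + 131/768·532/1703 = 1/12 ✓
b·A²c: 131/768·32/131 = 1/24 ✓; 4 stages ⇒ order 4.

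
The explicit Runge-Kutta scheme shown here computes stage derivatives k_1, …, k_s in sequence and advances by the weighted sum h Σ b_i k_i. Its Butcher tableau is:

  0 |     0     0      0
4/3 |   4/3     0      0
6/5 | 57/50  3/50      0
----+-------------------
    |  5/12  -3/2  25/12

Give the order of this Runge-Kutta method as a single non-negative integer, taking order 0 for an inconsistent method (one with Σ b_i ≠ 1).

b = (5/12, -3/2, 25/12)
c = (0, 4/3, 6/5)
Ac = (0, 0, 2/25)
Σ b_i: 5/12·1 + (-3/2)·1 + 25/12·1 = 1 ✓
b·c: (-3/2)·4/3 + 25/12·6/5 = 1/2 ✓
b·c²: (-3/2)·16/9 + 25/12·36/25 = 1/3 ✓
b·Ac: 25/12·2/25 = 1/6 ✓; 3 stages ⇒ order 3.

3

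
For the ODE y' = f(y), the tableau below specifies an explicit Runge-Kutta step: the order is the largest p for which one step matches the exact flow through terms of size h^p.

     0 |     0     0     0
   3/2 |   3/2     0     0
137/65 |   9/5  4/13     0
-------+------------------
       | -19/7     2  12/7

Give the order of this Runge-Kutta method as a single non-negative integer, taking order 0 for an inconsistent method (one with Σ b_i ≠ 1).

1

b = (-19/7, 2, 12/7)
c = (0, 3/2, 137/65)
Ac = (0, 0, 6/13)
Σ b_i: (-19/7)·1 + 2·1 + 12/7·1 = 1 ✓
b·c: 2·3/2 + 12/7·137/65 = 3009/455 ≠ 1/2 ⇒ order 1.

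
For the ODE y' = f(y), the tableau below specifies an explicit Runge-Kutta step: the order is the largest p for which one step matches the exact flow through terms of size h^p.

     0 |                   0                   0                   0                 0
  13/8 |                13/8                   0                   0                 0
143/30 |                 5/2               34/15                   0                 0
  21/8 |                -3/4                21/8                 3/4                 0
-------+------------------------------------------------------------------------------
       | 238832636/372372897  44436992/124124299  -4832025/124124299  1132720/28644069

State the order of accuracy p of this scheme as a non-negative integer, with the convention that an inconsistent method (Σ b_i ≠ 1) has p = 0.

b = (238832636/372372897, 44436992/124124299, -4832025/124124299, 1132720/28644069)
c = (0, 13/8, 143/30, 21/8)
Ac = (0, 0, 221/60, 2509/320)
Σ b_i: 238832636/372372897·1 + 44436992/124124299·1 + (-4832025/124124299)·1 + 1132720/28644069·1 = 1 ✓
b·c: 44436992/124124299·13/8 + (-4832025/124124299)·143/30 + 1132720/28644069·21/8 = 1/2 ✓
b·c²: 44436992/124124299·169/64 + (-4832025/124124299)·20449/900 + 1132720/28644069·441/64 = 1/3 ✓
b·Ac: (-4832025/124124299)·221/60 + 1132720/28644069·2509/320 = 1/6 ✓
b·c³: 44436992/124124299·2197/512 + (-4832025/124124299)·2924207/27000 + 1132720/28644069·9261/512 = -27012634627/13749153120 ≠ 1/4 ⇒ order 3.
b·(c∘Ac): (-4832025/124124299)·31603/1800 + 1132720/28644069·52689/2560 = 119535403/916610208 ≠ 1/8
b·Ac²: (-4832025/124124299)·2873/480 + 1132720/28644069·920543/38400 = 4915167881/6874576560 ≠ 1/12
b·A²c: 1132720/28644069·221/80 = 3129139/28644069 ≠ 1/24

3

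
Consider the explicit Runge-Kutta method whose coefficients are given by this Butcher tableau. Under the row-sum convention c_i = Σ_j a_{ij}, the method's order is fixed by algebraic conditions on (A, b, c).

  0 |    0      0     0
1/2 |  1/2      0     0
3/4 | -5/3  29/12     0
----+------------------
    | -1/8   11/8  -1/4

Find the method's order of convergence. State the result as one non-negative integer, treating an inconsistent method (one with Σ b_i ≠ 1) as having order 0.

b = (-1/8, 11/8, -1/4)
c = (0, 1/2, 3/4)
Ac = (0, 0, 29/24)
Σ b_i: (-1/8)·1 + 11/8·1 + (-1/4)·1 = 1 ✓
b·c: 11/8·1/2 + (-1/4)·3/4 = 1/2 ✓
b·c²: 11/8·1/4 + (-1/4)·9/16 = 13/64 ≠ 1/3 ⇒ order 2.
b·Ac: (-1/4)·29/24 = -29/96 ≠ 1/6

2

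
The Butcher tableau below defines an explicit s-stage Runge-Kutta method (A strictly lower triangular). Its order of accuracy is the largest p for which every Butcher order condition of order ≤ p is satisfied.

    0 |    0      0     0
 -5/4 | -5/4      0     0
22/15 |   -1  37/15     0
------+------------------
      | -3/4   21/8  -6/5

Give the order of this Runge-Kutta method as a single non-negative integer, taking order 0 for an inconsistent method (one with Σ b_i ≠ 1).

b = (-3/4, 21/8, -6/5)
c = (0, -5/4, 22/15)
Ac = (0, 0, -37/12)
Σ b_i: (-3/4)·1 + 21/8·1 + (-6/5)·1 = 27/40 ≠ 1 ⇒ order 0.

0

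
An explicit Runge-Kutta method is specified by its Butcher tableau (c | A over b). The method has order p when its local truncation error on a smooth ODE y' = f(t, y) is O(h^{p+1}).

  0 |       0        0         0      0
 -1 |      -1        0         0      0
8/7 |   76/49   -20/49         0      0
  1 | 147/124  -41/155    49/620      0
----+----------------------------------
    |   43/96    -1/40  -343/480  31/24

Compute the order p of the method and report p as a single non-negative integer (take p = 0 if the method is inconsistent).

4

b = (43/96, -1/40, -343/480, 31/24)
c = (0, -1, 8/7, 1)
Ac = (0, 0, 20/49, 11/31)
Σ b_i: 43/96·1 + (-1/40)·1 + (-343/480)·1 + 31/24·1 = 1 ✓
b·c: (-1/40)·(-1) + (-343/480)·8/7 + 31/24·1 = 1/2 ✓
b·c²: (-1/40)·1 + (-343/480)·64/49 + 31/24·1 = 1/3 ✓
b·Ac: (-343/480)·20/49 + 31/24·11/31 = 1/6 ✓
b·c³: (-1/40)·(-1) + (-343/480)·512/343 + 31/24·1 = 1/4 ✓
b·(c∘Ac): (-343/480)·160/343 + 31/24·11/31 = 1/8 ✓
b·Ac²: (-343/480)·(-20/49) + 31/24·(-5/31) = 1/12 ✓
b·A²c: 31/24·1/31 = 1/24 ✓; 4 stages ⇒ order 4.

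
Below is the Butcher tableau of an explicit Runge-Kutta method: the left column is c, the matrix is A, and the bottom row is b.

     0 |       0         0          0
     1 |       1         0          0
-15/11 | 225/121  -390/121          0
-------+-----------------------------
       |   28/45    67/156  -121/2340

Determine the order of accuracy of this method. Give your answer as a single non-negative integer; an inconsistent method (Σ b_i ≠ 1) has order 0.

b = (28/45, 67/156, -121/2340)
c = (0, 1, -15/11)
Ac = (0, 0, -390/121)
Σ b_i: 28/45·1 + 67/156·1 + (-121/2340)·1 = 1 ✓
b·c: 67/156·1 + (-121/2340)·(-15/11) = 1/2 ✓
b·c²: 67/156·1 + (-121/2340)·225/121 = 1/3 ✓
b·Ac: (-121/2340)·(-390/121) = 1/6 ✓; 3 stages ⇒ order 3.

3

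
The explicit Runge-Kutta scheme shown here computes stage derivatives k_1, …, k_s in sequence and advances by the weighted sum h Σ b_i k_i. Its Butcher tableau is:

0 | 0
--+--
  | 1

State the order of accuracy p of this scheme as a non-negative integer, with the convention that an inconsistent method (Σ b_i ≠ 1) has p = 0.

1

b = (1)
c = (0)
Σ b_i: 1·1 = 1 ✓; 1 stage ⇒ order 1.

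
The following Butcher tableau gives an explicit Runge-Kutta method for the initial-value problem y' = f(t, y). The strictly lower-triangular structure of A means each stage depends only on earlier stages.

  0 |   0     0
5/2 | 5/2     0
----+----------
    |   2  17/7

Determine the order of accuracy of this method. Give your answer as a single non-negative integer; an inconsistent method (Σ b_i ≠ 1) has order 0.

0

b = (2, 17/7)
c = (0, 5/2)
Σ b_i: 2·1 + 17/7·1 = 31/7 ≠ 1 ⇒ order 0.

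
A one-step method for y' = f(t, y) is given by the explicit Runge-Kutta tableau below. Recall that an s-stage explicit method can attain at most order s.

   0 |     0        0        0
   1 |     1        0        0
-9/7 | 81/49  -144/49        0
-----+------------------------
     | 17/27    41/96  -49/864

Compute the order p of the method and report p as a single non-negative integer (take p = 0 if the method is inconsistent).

3

b = (17/27, 41/96, -49/864)
c = (0, 1, -9/7)
Ac = (0, 0, -144/49)
Σ b_i: 17/27·1 + 41/96·1 + (-49/864)·1 = 1 ✓
b·c: 41/96·1 + (-49/864)·(-9/7) = 1/2 ✓
b·c²: 41/96·1 + (-49/864)·81/49 = 1/3 ✓
b·Ac: (-49/864)·(-144/49) = 1/6 ✓; 3 stages ⇒ order 3.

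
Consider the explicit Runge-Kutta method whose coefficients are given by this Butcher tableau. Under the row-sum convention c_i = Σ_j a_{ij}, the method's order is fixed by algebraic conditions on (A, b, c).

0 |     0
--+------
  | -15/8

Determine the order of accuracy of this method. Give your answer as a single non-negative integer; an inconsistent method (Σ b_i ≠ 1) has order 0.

b = (-15/8)
c = (0)
Σ b_i: (-15/8)·1 = -15/8 ≠ 1 ⇒ order 0.

0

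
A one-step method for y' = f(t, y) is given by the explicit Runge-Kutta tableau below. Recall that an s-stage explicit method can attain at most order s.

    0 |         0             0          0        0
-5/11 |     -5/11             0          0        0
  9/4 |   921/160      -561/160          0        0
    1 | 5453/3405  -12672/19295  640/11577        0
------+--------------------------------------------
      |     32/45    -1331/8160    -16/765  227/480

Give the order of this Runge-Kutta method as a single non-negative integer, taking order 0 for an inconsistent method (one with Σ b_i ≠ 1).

4

b = (32/45, -1331/8160, -16/765, 227/480)
c = (0, -5/11, 9/4, 1)
Ac = (0, 0, 51/32, 96/227)
Σ b_i: 32/45·1 + (-1331/8160)·1 + (-16/765)·1 + 227/480·1 = 1 ✓
b·c: (-1331/8160)·(-5/11) + (-16/765)·9/4 + 227/480·1 = 1/2 ✓
b·c²: (-1331/8160)·25/121 + (-16/765)·81/16 + 227/480·1 = 1/3 ✓
b·Ac: (-16/765)·51/32 + 227/480·96/227 = 1/6 ✓
b·c³: (-1331/8160)·(-125/1331) + (-16/765)·729/64 + 227/480·1 = 1/4 ✓
b·(c∘Ac): (-16/765)·459/128 + 227/480·96/227 = 1/8 ✓
b·Ac²: (-16/765)·(-255/352) + 227/480·360/2497 = 1/12 ✓
b·A²c: 227/480·20/227 = 1/24 ✓; 4 stages ⇒ order 4.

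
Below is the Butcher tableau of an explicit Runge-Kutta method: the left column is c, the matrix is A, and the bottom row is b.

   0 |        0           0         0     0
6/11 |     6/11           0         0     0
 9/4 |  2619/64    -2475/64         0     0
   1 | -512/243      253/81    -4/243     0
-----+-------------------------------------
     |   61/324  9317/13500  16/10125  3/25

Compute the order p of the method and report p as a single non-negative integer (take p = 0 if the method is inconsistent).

b = (61/324, 9317/13500, 16/10125, 3/25)
c = (0, 6/11, 9/4, 1)
Ac = (0, 0, -675/32, 5/3)
Σ b_i: 61/324·1 + 9317/13500·1 + 16/10125·1 + 3/25·1 = 1 ✓
b·c: 9317/13500·6/11 + 16/10125·9/4 + 3/25·1 = 1/2 ✓
b·c²: 9317/13500·36/121 + 16/10125·81/16 + 3/25·1 = 1/3 ✓
b·Ac: 16/10125·(-675/32) + 3/25·5/3 = 1/6 ✓
b·c³: 9317/13500·216/1331 + 16/10125·729/64 + 3/25·1 = 1/4 ✓
b·(c∘Ac): 16/10125·(-6075/128) + 3/25·5/3 = 1/8 ✓
b·Ac²: 16/10125·(-2025/176) + 3/25·335/396 = 1/12 ✓
b·A²c: 3/25·25/72 = 1/24 ✓; 4 stages ⇒ order 4.

4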